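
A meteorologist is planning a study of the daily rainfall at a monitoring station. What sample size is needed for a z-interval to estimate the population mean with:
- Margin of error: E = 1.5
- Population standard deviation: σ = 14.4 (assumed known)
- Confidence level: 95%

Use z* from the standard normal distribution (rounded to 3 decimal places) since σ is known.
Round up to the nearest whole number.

Using z* since population σ is known (z-interval formula).

For 95% confidence, z* = 1.96 (from standard normal table)

Sample size formula for z-interval: n = (z*σ/E)²

n = (1.96 × 14.4 / 1.5)²
  = (18.816000)²
  = 354.0419

Round up to the nearest whole number: n = 355

355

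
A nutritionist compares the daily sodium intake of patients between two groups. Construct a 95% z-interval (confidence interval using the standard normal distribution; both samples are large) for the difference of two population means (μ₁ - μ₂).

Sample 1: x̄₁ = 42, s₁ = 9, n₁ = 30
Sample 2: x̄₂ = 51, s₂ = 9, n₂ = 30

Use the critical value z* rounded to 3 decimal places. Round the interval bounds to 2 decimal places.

Both samples are large (n₁ = 30 ≥ 30, n₂ = 30 ≥ 30), so a z-interval for the difference of means applies.

Point estimate: x̄₁ - x̄₂ = 42 - 51 = -9

Standard error: SE = √(s₁²/n₁ + s₂²/n₂)
= √(9²/30 + 9²/30)
= √(2.700000 + 2.700000)
= 2.323790

For 95% confidence, z* = 1.96 (from standard normal table)
Margin of error: E = z* × SE = 1.96 × 2.323790 = 4.5546

Z-interval: (x̄₁ - x̄₂) ± E = -9 ± 4.5546 = (-13.5546, -4.4454)

Rounded to 2 decimal places:

(-13.55, -4.45)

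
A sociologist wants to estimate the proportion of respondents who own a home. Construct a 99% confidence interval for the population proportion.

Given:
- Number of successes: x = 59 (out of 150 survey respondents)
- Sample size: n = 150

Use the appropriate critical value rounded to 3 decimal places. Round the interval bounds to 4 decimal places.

Sample proportion: p̂ = 59/150 = 0.393333

Check conditions for normal approximation:
  np̂ = 59 ≥ 10 ✓
  n(1-p̂) = 91 ≥ 10 ✓

The sample is large enough, so use a z-interval (normal approximation) for the proportion.

For 99% confidence, z* = 2.576 (from standard normal table)

Standard error: SE = √(p̂(1-p̂)/n) = √(0.393333×0.606667/150) = 0.03988502

Margin of error: E = z* × SE = 2.576 × 0.03988502 = 0.102744

Z-interval: p̂ ± E = 0.393333 ± 0.102744 = (0.290590, 0.496077)

Rounded to 4 decimal places:

(0.2906, 0.4961)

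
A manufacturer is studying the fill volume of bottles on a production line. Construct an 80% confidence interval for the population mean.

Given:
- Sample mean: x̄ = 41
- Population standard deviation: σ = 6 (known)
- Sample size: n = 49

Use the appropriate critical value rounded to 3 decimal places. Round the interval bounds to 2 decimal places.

The population standard deviation σ is known, so use a z-interval (standard normal critical value).

For 80% confidence, z* = 1.282 (from standard normal table)

Standard error: SE = σ/√n = 6/√49 = 0.857143

Margin of error: E = z* × SE = 1.282 × 0.857143 = 1.0989

Z-interval: x̄ ± E = 41 ± 1.0989 = (39.9011, 42.0989)

Rounded to 2 decimal places:

(39.90, 42.10)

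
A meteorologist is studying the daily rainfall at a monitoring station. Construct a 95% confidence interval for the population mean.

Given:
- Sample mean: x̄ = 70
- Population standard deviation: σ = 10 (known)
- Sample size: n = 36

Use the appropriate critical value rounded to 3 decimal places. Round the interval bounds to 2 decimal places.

The population standard deviation σ is known, so use a z-interval (standard normal critical value).

For 95% confidence, z* = 1.96 (from standard normal table)

Standard error: SE = σ/√n = 10/√36 = 1.666667

Margin of error: E = z* × SE = 1.96 × 1.666667 = 3.2667

Z-interval: x̄ ± E = 70 ± 3.2667 = (66.7333, 73.2667)

Rounded to 2 decimal places:

(66.73, 73.27)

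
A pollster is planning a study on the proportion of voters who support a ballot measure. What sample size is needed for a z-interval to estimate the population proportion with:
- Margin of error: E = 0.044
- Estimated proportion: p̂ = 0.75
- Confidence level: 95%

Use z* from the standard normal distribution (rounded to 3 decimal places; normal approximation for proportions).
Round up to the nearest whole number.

Using z* for proportion z-interval (normal approximation).

For 95% confidence, z* = 1.96 (from standard normal table)

Sample size formula for proportion z-interval: n = z*²p̂(1-p̂)/E²

n = 1.96² × 0.75 × 0.25 / 0.044²
  = 3.8416 × 0.1875 / 0.001936
  = 372.0558

Round up to the nearest whole number: n = 373

373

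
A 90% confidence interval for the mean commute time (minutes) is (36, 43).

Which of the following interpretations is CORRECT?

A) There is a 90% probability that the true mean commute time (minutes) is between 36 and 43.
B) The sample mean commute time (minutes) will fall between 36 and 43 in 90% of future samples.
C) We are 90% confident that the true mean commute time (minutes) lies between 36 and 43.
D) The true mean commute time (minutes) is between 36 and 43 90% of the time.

A confidence interval represents our confidence in the procedure, not a probability statement about the parameter.

Key concept: If we repeated this sampling process many times and computed a 90% CI each time, about 90% of those intervals would contain the true population parameter.

For this specific interval (36, 43):
- Midpoint (point estimate): 39.5
- Margin of error: 3.5

The correct interpretation is the one stating confidence that the true parameter lies in the interval — option C.

C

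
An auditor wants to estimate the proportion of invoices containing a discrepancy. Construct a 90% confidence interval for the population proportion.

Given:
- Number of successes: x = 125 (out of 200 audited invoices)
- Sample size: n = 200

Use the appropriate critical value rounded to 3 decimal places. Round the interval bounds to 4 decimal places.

Sample proportion: p̂ = 125/200 = 0.625000

Check conditions for normal approximation:
  np̂ = 125 ≥ 10 ✓
  n(1-p̂) = 75 ≥ 10 ✓

The sample is large enough, so use a z-interval (normal approximation) for the proportion.

For 90% confidence, z* = 1.645 (from standard normal table)

Standard error: SE = √(p̂(1-p̂)/n) = √(0.625000×0.375000/200) = 0.03423266

Margin of error: E = z* × SE = 1.645 × 0.03423266 = 0.056313

Z-interval: p̂ ± E = 0.625000 ± 0.056313 = (0.568687, 0.681313)

Rounded to 4 decimal places:

(0.5687, 0.6813)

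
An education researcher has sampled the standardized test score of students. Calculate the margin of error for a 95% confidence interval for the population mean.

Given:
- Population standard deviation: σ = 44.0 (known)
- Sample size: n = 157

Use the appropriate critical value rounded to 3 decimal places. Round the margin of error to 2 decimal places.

The population standard deviation σ is known, so use the z-interval margin of error formula.

For 95% confidence, z* = 1.96 (from standard normal table)

Margin of error formula for z-interval: E = z* × σ/√n

E = 1.96 × 44.0/√157
  = 1.96 × 3.511582
  = 6.8827

Rounded to 2 decimal places:

6.88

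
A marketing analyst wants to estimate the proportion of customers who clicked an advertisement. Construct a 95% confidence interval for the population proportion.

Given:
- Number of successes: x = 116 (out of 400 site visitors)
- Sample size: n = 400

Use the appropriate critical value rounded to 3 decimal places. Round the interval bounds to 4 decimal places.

Sample proportion: p̂ = 116/400 = 0.290000

Check conditions for normal approximation:
  np̂ = 116 ≥ 10 ✓
  n(1-p̂) = 284 ≥ 10 ✓

The sample is large enough, so use a z-interval (normal approximation) for the proportion.

For 95% confidence, z* = 1.96 (from standard normal table)

Standard error: SE = √(p̂(1-p̂)/n) = √(0.290000×0.710000/400) = 0.02268810

Margin of error: E = z* × SE = 1.96 × 0.02268810 = 0.044469

Z-interval: p̂ ± E = 0.290000 ± 0.044469 = (0.245531, 0.334469)

Rounded to 4 decimal places:

(0.2455, 0.3345)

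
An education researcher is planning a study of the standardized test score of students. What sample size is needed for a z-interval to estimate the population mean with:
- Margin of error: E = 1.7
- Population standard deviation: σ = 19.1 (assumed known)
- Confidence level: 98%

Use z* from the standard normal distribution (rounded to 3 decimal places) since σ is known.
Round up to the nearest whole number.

Using z* since population σ is known (z-interval formula).

For 98% confidence, z* = 2.326 (from standard normal table)

Sample size formula for z-interval: n = (z*σ/E)²

n = (2.326 × 19.1 / 1.7)²
  = (26.133294)²
  = 682.9491

Round up to the nearest whole number: n = 683

683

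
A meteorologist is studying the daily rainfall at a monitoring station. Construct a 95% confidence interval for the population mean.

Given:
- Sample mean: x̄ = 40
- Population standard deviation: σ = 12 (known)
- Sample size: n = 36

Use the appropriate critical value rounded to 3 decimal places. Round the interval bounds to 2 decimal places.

The population standard deviation σ is known, so use a z-interval (standard normal critical value).

For 95% confidence, z* = 1.96 (from standard normal table)

Standard error: SE = σ/√n = 12/√36 = 2.000000

Margin of error: E = z* × SE = 1.96 × 2.000000 = 3.9200

Z-interval: x̄ ± E = 40 ± 3.9200 = (36.0800, 43.9200)

Rounded to 2 decimal places:

(36.08, 43.92)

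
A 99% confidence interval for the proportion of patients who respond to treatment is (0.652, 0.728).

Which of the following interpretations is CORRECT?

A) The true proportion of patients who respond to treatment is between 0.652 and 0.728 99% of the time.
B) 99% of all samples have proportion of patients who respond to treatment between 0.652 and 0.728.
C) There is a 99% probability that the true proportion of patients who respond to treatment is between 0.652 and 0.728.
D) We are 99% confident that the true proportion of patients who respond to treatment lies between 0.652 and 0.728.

A confidence interval represents our confidence in the procedure, not a probability statement about the parameter.

Key concept: If we repeated this sampling process many times and computed a 99% CI each time, about 99% of those intervals would contain the true population parameter.

For this specific interval (0.652, 0.728):
- Midpoint (point estimate): 0.69
- Margin of error: 0.038

The correct interpretation is the one stating confidence that the true parameter lies in the interval — option D.

D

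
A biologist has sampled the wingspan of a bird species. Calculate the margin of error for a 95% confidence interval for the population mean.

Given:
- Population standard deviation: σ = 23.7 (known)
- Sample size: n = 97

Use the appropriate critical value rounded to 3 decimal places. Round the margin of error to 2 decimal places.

The population standard deviation σ is known, so use the z-interval margin of error formula.

For 95% confidence, z* = 1.96 (from standard normal table)

Margin of error formula for z-interval: E = z* × σ/√n

E = 1.96 × 23.7/√97
  = 1.96 × 2.406370
  = 4.7165

Rounded to 2 decimal places:

4.72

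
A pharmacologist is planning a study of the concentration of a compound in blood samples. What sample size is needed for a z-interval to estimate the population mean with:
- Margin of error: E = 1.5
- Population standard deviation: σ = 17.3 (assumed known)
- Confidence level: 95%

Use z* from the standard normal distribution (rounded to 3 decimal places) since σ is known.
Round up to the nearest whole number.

Using z* since population σ is known (z-interval formula).

For 95% confidence, z* = 1.96 (from standard normal table)

Sample size formula for z-interval: n = (z*σ/E)²

n = (1.96 × 17.3 / 1.5)²
  = (22.605333)²
  = 511.0011

Round up to the nearest whole number: n = 512

512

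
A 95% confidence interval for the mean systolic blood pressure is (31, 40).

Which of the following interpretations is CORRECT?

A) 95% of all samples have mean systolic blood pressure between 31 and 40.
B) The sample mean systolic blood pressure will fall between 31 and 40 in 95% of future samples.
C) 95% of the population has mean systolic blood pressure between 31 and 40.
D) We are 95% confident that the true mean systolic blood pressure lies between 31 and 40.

A confidence interval represents our confidence in the procedure, not a probability statement about the parameter.

Key concept: If we repeated this sampling process many times and computed a 95% CI each time, about 95% of those intervals would contain the true population parameter.

For this specific interval (31, 40):
- Midpoint (point estimate): 35.5
- Margin of error: 4.5

The correct interpretation is the one stating confidence that the true parameter lies in the interval — option D.

D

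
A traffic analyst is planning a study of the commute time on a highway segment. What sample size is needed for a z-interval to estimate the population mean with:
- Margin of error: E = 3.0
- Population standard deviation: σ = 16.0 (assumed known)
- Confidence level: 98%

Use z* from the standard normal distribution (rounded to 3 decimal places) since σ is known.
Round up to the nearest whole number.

Using z* since population σ is known (z-interval formula).

For 98% confidence, z* = 2.326 (from standard normal table)

Sample size formula for z-interval: n = (z*σ/E)²

n = (2.326 × 16.0 / 3.0)²
  = (12.405333)²
  = 153.8923

Round up to the nearest whole number: n = 154

154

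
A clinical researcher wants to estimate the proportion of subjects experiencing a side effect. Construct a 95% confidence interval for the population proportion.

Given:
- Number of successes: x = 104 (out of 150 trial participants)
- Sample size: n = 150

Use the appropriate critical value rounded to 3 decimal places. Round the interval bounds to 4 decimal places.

Sample proportion: p̂ = 104/150 = 0.693333

Check conditions for normal approximation:
  np̂ = 104 ≥ 10 ✓
  n(1-p̂) = 46 ≥ 10 ✓

The sample is large enough, so use a z-interval (normal approximation) for the proportion.

For 95% confidence, z* = 1.96 (from standard normal table)

Standard error: SE = √(p̂(1-p̂)/n) = √(0.693333×0.306667/150) = 0.03764946

Margin of error: E = z* × SE = 1.96 × 0.03764946 = 0.073793

Z-interval: p̂ ± E = 0.693333 ± 0.073793 = (0.619540, 0.767126)

Rounded to 4 decimal places:

(0.6195, 0.7671)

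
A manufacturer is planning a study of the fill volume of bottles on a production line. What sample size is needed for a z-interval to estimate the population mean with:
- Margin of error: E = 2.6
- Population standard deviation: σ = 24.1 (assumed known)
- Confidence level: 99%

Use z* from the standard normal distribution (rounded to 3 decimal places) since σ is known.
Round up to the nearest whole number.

Using z* since population σ is known (z-interval formula).

For 99% confidence, z* = 2.576 (from standard normal table)

Sample size formula for z-interval: n = (z*σ/E)²

n = (2.576 × 24.1 / 2.6)²
  = (23.877538)²
  = 570.1368

Round up to the nearest whole number: n = 571

571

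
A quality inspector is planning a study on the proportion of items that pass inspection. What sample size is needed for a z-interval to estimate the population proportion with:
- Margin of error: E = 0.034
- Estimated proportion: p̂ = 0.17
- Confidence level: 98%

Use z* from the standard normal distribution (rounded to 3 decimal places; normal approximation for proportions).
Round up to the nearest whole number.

Using z* for proportion z-interval (normal approximation).

For 98% confidence, z* = 2.326 (from standard normal table)

Sample size formula for proportion z-interval: n = z*²p̂(1-p̂)/E²

n = 2.326² × 0.17 × 0.83 / 0.034²
  = 5.410276 × 0.1411 / 0.001156
  = 660.3719

Round up to the nearest whole number: n = 661

661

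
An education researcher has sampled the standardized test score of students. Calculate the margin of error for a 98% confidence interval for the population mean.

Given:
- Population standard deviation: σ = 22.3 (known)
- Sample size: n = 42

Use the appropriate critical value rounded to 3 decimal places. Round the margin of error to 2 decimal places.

The population standard deviation σ is known, so use the z-interval margin of error formula.

For 98% confidence, z* = 2.326 (from standard normal table)

Margin of error formula for z-interval: E = z* × σ/√n

E = 2.326 × 22.3/√42
  = 2.326 × 3.440965
  = 8.0037

Rounded to 2 decimal places:

8.00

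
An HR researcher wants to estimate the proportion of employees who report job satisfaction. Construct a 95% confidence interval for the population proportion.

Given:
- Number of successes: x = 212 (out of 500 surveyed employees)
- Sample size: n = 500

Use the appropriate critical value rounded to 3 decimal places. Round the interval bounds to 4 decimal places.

Sample proportion: p̂ = 212/500 = 0.424000

Check conditions for normal approximation:
  np̂ = 212 ≥ 10 ✓
  n(1-p̂) = 288 ≥ 10 ✓

The sample is large enough, so use a z-interval (normal approximation) for the proportion.

For 95% confidence, z* = 1.96 (from standard normal table)

Standard error: SE = √(p̂(1-p̂)/n) = √(0.424000×0.576000/500) = 0.02210086

Margin of error: E = z* × SE = 1.96 × 0.02210086 = 0.043318

Z-interval: p̂ ± E = 0.424000 ± 0.043318 = (0.380682, 0.467318)

Rounded to 4 decimal places:

(0.3807, 0.4673)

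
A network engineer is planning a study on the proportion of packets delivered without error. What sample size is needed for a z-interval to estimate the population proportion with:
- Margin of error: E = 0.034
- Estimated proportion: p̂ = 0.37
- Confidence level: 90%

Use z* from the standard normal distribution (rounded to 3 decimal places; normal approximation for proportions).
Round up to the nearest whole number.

Using z* for proportion z-interval (normal approximation).

For 90% confidence, z* = 1.645 (from standard normal table)

Sample size formula for proportion z-interval: n = z*²p̂(1-p̂)/E²

n = 1.645² × 0.37 × 0.63 / 0.034²
  = 2.706025 × 0.2331 / 0.001156
  = 545.6526

Round up to the nearest whole number: n = 546

546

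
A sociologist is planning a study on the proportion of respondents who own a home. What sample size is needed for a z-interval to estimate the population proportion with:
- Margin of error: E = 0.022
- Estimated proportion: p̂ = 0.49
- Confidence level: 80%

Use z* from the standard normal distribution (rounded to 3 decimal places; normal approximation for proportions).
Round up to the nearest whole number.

Using z* for proportion z-interval (normal approximation).

For 80% confidence, z* = 1.282 (from standard normal table)

Sample size formula for proportion z-interval: n = z*²p̂(1-p̂)/E²

n = 1.282² × 0.49 × 0.51 / 0.022²
  = 1.643524 × 0.2499 / 0.000484
  = 848.5881

Round up to the nearest whole number: n = 849

849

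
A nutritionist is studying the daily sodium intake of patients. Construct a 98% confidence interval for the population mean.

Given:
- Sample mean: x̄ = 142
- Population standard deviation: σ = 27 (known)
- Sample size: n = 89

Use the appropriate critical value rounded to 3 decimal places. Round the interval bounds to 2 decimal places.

The population standard deviation σ is known, so use a z-interval (standard normal critical value).

For 98% confidence, z* = 2.326 (from standard normal table)

Standard error: SE = σ/√n = 27/√89 = 2.861994

Margin of error: E = z* × SE = 2.326 × 2.861994 = 6.6570

Z-interval: x̄ ± E = 142 ± 6.6570 = (135.3430, 148.6570)

Rounded to 2 decimal places:

(135.34, 148.66)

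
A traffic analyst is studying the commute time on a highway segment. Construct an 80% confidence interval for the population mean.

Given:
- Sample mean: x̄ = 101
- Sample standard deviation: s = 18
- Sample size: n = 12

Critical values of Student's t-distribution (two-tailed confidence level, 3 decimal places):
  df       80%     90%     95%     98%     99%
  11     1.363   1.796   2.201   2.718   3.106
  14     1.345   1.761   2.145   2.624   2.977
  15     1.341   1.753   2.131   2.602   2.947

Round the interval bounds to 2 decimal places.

The population standard deviation σ is unknown (only the sample standard deviation s is given), so use a t-interval with df = n - 1 = 12 - 1 = 11.

For 80% confidence with df = 11, t* = 1.363 (from t-table)

Standard error: SE = s/√n = 18/√12 = 5.196152

Margin of error: E = t* × SE = 1.363 × 5.196152 = 7.0824

T-interval: x̄ ± E = 101 ± 7.0824 = (93.9176, 108.0824)

Rounded to 2 decimal places:

(93.92, 108.08)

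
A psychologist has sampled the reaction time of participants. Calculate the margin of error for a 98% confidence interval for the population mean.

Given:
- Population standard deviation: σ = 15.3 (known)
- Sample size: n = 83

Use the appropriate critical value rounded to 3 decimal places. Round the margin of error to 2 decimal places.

The population standard deviation σ is known, so use the z-interval margin of error formula.

For 98% confidence, z* = 2.326 (from standard normal table)

Margin of error formula for z-interval: E = z* × σ/√n

E = 2.326 × 15.3/√83
  = 2.326 × 1.679393
  = 3.9063

Rounded to 2 decimal places:

3.91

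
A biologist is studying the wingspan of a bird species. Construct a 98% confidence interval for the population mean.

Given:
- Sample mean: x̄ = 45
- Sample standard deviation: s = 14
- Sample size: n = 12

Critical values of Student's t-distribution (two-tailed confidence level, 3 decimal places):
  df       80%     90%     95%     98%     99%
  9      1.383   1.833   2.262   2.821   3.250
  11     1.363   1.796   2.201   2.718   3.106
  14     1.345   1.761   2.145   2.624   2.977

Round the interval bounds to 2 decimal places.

The population standard deviation σ is unknown (only the sample standard deviation s is given), so use a t-interval with df = n - 1 = 12 - 1 = 11.

For 98% confidence with df = 11, t* = 2.718 (from t-table)

Standard error: SE = s/√n = 14/√12 = 4.041452

Margin of error: E = t* × SE = 2.718 × 4.041452 = 10.9847

T-interval: x̄ ± E = 45 ± 10.9847 = (34.0153, 55.9847)

Rounded to 2 decimal places:

(34.02, 55.98)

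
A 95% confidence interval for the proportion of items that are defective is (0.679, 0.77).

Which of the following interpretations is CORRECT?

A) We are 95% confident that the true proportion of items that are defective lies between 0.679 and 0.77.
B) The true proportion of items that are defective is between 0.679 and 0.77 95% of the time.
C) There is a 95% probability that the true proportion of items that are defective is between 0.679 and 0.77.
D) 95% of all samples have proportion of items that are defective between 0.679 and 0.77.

A confidence interval represents our confidence in the procedure, not a probability statement about the parameter.

Key concept: If we repeated this sampling process many times and computed a 95% CI each time, about 95% of those intervals would contain the true population parameter.

For this specific interval (0.679, 0.77):
- Midpoint (point estimate): 0.7245
- Margin of error: 0.0455

The correct interpretation is the one stating confidence that the true parameter lies in the interval — option A.

A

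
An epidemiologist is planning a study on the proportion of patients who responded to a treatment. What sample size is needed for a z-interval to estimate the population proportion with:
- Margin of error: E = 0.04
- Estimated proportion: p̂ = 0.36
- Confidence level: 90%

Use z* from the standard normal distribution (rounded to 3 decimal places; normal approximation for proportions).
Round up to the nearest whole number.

Using z* for proportion z-interval (normal approximation).

For 90% confidence, z* = 1.645 (from standard normal table)

Sample size formula for proportion z-interval: n = z*²p̂(1-p̂)/E²

n = 1.645² × 0.36 × 0.64 / 0.04²
  = 2.706025 × 0.2304 / 0.0016
  = 389.6676

Round up to the nearest whole number: n = 390

390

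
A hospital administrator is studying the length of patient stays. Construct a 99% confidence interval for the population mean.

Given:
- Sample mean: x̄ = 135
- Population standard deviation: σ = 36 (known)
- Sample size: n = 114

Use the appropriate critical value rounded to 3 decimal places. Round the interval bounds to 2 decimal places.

The population standard deviation σ is known, so use a z-interval (standard normal critical value).

For 99% confidence, z* = 2.576 (from standard normal table)

Standard error: SE = σ/√n = 36/√114 = 3.371709

Margin of error: E = z* × SE = 2.576 × 3.371709 = 8.6855

Z-interval: x̄ ± E = 135 ± 8.6855 = (126.3145, 143.6855)

Rounded to 2 decimal places:

(126.31, 143.69)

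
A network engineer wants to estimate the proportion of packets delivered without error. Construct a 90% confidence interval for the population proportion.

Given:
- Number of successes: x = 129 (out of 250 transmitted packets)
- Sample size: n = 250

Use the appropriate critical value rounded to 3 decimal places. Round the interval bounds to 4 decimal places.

Sample proportion: p̂ = 129/250 = 0.516000

Check conditions for normal approximation:
  np̂ = 129 ≥ 10 ✓
  n(1-p̂) = 121 ≥ 10 ✓

The sample is large enough, so use a z-interval (normal approximation) for the proportion.

For 90% confidence, z* = 1.645 (from standard normal table)

Standard error: SE = √(p̂(1-p̂)/n) = √(0.516000×0.484000/250) = 0.03160658

Margin of error: E = z* × SE = 1.645 × 0.03160658 = 0.051993

Z-interval: p̂ ± E = 0.516000 ± 0.051993 = (0.464007, 0.567993)

Rounded to 4 decimal places:

(0.4640, 0.5680)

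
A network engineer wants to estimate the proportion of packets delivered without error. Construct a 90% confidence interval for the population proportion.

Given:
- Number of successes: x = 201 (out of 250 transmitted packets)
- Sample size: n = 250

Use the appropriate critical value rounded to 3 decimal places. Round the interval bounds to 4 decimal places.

Sample proportion: p̂ = 201/250 = 0.804000

Check conditions for normal approximation:
  np̂ = 201 ≥ 10 ✓
  n(1-p̂) = 49 ≥ 10 ✓

The sample is large enough, so use a z-interval (normal approximation) for the proportion.

For 90% confidence, z* = 1.645 (from standard normal table)

Standard error: SE = √(p̂(1-p̂)/n) = √(0.804000×0.196000/250) = 0.02510649

Margin of error: E = z* × SE = 1.645 × 0.02510649 = 0.041300

Z-interval: p̂ ± E = 0.804000 ± 0.041300 = (0.762700, 0.845300)

Rounded to 4 decimal places:

(0.7627, 0.8453)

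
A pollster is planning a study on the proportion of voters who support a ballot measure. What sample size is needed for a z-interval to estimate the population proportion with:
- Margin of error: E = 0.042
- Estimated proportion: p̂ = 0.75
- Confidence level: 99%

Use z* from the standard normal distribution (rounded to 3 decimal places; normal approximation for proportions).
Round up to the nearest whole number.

Using z* for proportion z-interval (normal approximation).

For 99% confidence, z* = 2.576 (from standard normal table)

Sample size formula for proportion z-interval: n = z*²p̂(1-p̂)/E²

n = 2.576² × 0.75 × 0.25 / 0.042²
  = 6.635776 × 0.1875 / 0.001764
  = 705.3333

Round up to the nearest whole number: n = 706

706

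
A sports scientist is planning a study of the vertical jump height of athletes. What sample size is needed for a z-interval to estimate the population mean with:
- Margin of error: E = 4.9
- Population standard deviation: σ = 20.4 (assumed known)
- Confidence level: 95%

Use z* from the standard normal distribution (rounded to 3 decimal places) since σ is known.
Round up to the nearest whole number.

Using z* since population σ is known (z-interval formula).

For 95% confidence, z* = 1.96 (from standard normal table)

Sample size formula for z-interval: n = (z*σ/E)²

n = (1.96 × 20.4 / 4.9)²
  = (8.160000)²
  = 66.5856

Round up to the nearest whole number: n = 67

67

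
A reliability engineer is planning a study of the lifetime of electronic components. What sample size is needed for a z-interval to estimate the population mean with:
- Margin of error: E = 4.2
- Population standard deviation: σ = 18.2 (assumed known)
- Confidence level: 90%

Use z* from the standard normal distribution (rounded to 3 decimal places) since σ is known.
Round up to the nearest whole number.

Using z* since population σ is known (z-interval formula).

For 90% confidence, z* = 1.645 (from standard normal table)

Sample size formula for z-interval: n = (z*σ/E)²

n = (1.645 × 18.2 / 4.2)²
  = (7.128333)²
  = 50.8131

Round up to the nearest whole number: n = 51

51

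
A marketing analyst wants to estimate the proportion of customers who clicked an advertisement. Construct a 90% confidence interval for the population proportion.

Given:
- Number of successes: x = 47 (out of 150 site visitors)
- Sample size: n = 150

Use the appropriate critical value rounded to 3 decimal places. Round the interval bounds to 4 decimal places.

Sample proportion: p̂ = 47/150 = 0.313333

Check conditions for normal approximation:
  np̂ = 47 ≥ 10 ✓
  n(1-p̂) = 103 ≥ 10 ✓

The sample is large enough, so use a z-interval (normal approximation) for the proportion.

For 90% confidence, z* = 1.645 (from standard normal table)

Standard error: SE = √(p̂(1-p̂)/n) = √(0.313333×0.686667/150) = 0.03787308

Margin of error: E = z* × SE = 1.645 × 0.03787308 = 0.062301

Z-interval: p̂ ± E = 0.313333 ± 0.062301 = (0.251032, 0.375635)

Rounded to 4 decimal places:

(0.2510, 0.3756)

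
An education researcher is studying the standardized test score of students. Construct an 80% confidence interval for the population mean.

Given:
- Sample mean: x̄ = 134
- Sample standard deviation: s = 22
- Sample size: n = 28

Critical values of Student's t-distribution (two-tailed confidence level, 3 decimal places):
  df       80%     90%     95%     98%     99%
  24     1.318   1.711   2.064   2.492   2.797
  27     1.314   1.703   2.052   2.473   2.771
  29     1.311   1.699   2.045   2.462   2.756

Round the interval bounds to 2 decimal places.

The population standard deviation σ is unknown (only the sample standard deviation s is given), so use a t-interval with df = n - 1 = 28 - 1 = 27.

For 80% confidence with df = 27, t* = 1.314 (from t-table)

Standard error: SE = s/√n = 22/√28 = 4.157609

Margin of error: E = t* × SE = 1.314 × 4.157609 = 5.4631

T-interval: x̄ ± E = 134 ± 5.4631 = (128.5369, 139.4631)

Rounded to 2 decimal places:

(128.54, 139.46)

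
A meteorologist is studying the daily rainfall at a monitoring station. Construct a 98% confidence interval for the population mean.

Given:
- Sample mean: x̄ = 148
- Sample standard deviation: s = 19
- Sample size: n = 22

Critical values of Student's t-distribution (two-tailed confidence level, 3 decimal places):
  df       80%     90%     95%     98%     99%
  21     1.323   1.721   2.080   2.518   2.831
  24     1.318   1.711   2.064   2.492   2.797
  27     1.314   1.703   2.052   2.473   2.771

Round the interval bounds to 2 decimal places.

The population standard deviation σ is unknown (only the sample standard deviation s is given), so use a t-interval with df = n - 1 = 22 - 1 = 21.

For 98% confidence with df = 21, t* = 2.518 (from t-table)

Standard error: SE = s/√n = 19/√22 = 4.050814

Margin of error: E = t* × SE = 2.518 × 4.050814 = 10.1999

T-interval: x̄ ± E = 148 ± 10.1999 = (137.8001, 158.1999)

Rounded to 2 decimal places:

(137.80, 158.20)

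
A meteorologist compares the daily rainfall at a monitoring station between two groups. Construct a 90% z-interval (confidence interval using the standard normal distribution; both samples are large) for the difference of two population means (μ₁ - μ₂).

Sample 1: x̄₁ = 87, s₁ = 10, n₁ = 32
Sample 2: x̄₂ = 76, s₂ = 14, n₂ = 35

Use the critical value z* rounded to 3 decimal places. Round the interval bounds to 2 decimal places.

Both samples are large (n₁ = 32 ≥ 30, n₂ = 35 ≥ 30), so a z-interval for the difference of means applies.

Point estimate: x̄₁ - x̄₂ = 87 - 76 = 11

Standard error: SE = √(s₁²/n₁ + s₂²/n₂)
= √(10²/32 + 14²/35)
= √(3.125000 + 5.600000)
= 2.953811

For 90% confidence, z* = 1.645 (from standard normal table)
Margin of error: E = z* × SE = 1.645 × 2.953811 = 4.8590

Z-interval: (x̄₁ - x̄₂) ± E = 11 ± 4.8590 = (6.1410, 15.8590)

Rounded to 2 decimal places:

(6.14, 15.86)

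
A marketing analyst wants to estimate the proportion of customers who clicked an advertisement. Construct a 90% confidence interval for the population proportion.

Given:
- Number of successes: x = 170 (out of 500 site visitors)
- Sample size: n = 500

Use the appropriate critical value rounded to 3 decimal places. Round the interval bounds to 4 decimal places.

Sample proportion: p̂ = 170/500 = 0.340000

Check conditions for normal approximation:
  np̂ = 170 ≥ 10 ✓
  n(1-p̂) = 330 ≥ 10 ✓

The sample is large enough, so use a z-interval (normal approximation) for the proportion.

For 90% confidence, z* = 1.645 (from standard normal table)

Standard error: SE = √(p̂(1-p̂)/n) = √(0.340000×0.660000/500) = 0.02118490

Margin of error: E = z* × SE = 1.645 × 0.02118490 = 0.034849

Z-interval: p̂ ± E = 0.340000 ± 0.034849 = (0.305151, 0.374849)

Rounded to 4 decimal places:

(0.3052, 0.3748)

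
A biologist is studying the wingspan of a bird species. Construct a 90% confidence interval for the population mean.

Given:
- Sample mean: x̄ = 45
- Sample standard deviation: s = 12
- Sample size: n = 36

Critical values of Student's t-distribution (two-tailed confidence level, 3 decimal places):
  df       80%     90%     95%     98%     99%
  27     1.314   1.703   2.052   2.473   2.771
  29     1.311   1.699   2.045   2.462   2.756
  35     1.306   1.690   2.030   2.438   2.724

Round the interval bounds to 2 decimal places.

The population standard deviation σ is unknown (only the sample standard deviation s is given), so use a t-interval with df = n - 1 = 36 - 1 = 35.

For 90% confidence with df = 35, t* = 1.690 (from t-table)

Standard error: SE = s/√n = 12/√36 = 2.000000

Margin of error: E = t* × SE = 1.690 × 2.000000 = 3.3800

T-interval: x̄ ± E = 45 ± 3.3800 = (41.6200, 48.3800)

Rounded to 2 decimal places:

(41.62, 48.38)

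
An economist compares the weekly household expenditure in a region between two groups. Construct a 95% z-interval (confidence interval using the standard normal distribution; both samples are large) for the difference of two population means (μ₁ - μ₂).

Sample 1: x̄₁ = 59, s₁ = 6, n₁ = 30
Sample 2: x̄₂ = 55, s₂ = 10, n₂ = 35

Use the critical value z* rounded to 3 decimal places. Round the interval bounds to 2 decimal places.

Both samples are large (n₁ = 30 ≥ 30, n₂ = 35 ≥ 30), so a z-interval for the difference of means applies.

Point estimate: x̄₁ - x̄₂ = 59 - 55 = 4

Standard error: SE = √(s₁²/n₁ + s₂²/n₂)
= √(6²/30 + 10²/35)
= √(1.200000 + 2.857143)
= 2.014235

For 95% confidence, z* = 1.96 (from standard normal table)
Margin of error: E = z* × SE = 1.96 × 2.014235 = 3.9479

Z-interval: (x̄₁ - x̄₂) ± E = 4 ± 3.9479 = (0.0521, 7.9479)

Rounded to 2 decimal places:

(0.05, 7.95)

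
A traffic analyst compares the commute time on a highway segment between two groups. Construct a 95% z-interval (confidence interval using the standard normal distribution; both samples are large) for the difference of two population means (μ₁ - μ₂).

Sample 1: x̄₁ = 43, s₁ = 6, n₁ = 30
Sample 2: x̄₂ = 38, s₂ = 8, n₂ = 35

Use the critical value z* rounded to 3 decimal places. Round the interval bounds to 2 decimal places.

Both samples are large (n₁ = 30 ≥ 30, n₂ = 35 ≥ 30), so a z-interval for the difference of means applies.

Point estimate: x̄₁ - x̄₂ = 43 - 38 = 5

Standard error: SE = √(s₁²/n₁ + s₂²/n₂)
= √(6²/30 + 8²/35)
= √(1.200000 + 1.828571)
= 1.740279

For 95% confidence, z* = 1.96 (from standard normal table)
Margin of error: E = z* × SE = 1.96 × 1.740279 = 3.4109

Z-interval: (x̄₁ - x̄₂) ± E = 5 ± 3.4109 = (1.5891, 8.4109)

Rounded to 2 decimal places:

(1.59, 8.41)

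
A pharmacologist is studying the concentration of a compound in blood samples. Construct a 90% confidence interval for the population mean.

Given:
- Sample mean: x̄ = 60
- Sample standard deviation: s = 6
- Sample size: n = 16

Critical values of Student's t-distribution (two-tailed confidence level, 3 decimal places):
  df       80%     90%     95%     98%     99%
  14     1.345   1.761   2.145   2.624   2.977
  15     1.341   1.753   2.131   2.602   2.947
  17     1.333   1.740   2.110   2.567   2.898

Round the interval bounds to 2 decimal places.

The population standard deviation σ is unknown (only the sample standard deviation s is given), so use a t-interval with df = n - 1 = 16 - 1 = 15.

For 90% confidence with df = 15, t* = 1.753 (from t-table)

Standard error: SE = s/√n = 6/√16 = 1.500000

Margin of error: E = t* × SE = 1.753 × 1.500000 = 2.6295

T-interval: x̄ ± E = 60 ± 2.6295 = (57.3705, 62.6295)

Rounded to 2 decimal places:

(57.37, 62.63)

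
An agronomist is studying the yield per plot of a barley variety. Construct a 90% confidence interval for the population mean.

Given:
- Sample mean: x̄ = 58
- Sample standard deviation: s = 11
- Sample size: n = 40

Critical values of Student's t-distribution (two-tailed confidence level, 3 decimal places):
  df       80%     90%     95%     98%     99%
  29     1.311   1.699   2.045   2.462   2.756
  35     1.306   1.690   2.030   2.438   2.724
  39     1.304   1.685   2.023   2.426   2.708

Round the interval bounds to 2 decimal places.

The population standard deviation σ is unknown (only the sample standard deviation s is given), so use a t-interval with df = n - 1 = 40 - 1 = 39.

For 90% confidence with df = 39, t* = 1.685 (from t-table)

Standard error: SE = s/√n = 11/√40 = 1.739253

Margin of error: E = t* × SE = 1.685 × 1.739253 = 2.9306

T-interval: x̄ ± E = 58 ± 2.9306 = (55.0694, 60.9306)

Rounded to 2 decimal places:

(55.07, 60.93)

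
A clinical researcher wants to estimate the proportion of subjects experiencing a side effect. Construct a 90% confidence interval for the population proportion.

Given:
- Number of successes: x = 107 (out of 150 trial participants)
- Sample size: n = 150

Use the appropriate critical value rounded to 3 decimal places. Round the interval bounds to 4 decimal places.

Sample proportion: p̂ = 107/150 = 0.713333

Check conditions for normal approximation:
  np̂ = 107 ≥ 10 ✓
  n(1-p̂) = 43 ≥ 10 ✓

The sample is large enough, so use a z-interval (normal approximation) for the proportion.

For 90% confidence, z* = 1.645 (from standard normal table)

Standard error: SE = √(p̂(1-p̂)/n) = √(0.713333×0.286667/150) = 0.03692234

Margin of error: E = z* × SE = 1.645 × 0.03692234 = 0.060737

Z-interval: p̂ ± E = 0.713333 ± 0.060737 = (0.652596, 0.774071)

Rounded to 4 decimal places:

(0.6526, 0.7741)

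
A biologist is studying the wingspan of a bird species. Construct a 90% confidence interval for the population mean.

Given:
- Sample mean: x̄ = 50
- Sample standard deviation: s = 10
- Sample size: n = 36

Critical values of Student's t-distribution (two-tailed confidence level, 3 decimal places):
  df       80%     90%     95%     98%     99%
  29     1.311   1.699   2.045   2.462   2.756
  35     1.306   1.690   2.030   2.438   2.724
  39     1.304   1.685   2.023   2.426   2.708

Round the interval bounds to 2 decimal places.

The population standard deviation σ is unknown (only the sample standard deviation s is given), so use a t-interval with df = n - 1 = 36 - 1 = 35.

For 90% confidence with df = 35, t* = 1.690 (from t-table)

Standard error: SE = s/√n = 10/√36 = 1.666667

Margin of error: E = t* × SE = 1.690 × 1.666667 = 2.8167

T-interval: x̄ ± E = 50 ± 2.8167 = (47.1833, 52.8167)

Rounded to 2 decimal places:

(47.18, 52.82)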